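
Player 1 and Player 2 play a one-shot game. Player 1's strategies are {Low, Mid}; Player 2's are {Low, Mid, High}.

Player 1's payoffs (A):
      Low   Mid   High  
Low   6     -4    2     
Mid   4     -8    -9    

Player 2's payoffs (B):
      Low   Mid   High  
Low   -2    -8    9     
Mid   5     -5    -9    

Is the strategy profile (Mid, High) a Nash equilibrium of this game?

No

Holding Player 2 at High: Player 1 gets -9 from Mid but could get 2 by switching to Low. Player 1 has a profitable deviation.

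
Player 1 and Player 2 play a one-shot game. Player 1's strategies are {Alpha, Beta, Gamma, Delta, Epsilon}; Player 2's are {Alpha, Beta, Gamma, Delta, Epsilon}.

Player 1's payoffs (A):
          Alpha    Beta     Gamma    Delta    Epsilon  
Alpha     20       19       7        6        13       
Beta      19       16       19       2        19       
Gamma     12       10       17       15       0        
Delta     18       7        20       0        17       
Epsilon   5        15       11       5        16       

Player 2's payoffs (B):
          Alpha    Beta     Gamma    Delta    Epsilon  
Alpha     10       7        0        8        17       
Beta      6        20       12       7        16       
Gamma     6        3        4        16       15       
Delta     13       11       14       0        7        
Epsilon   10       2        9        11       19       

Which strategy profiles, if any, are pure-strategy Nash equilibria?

A profile is a Nash equilibrium when each player is best-responding to the other.
Player 1's best responses — vs Alpha: Alpha (payoff 20); vs Beta: Alpha (payoff 19); vs Gamma: Delta (payoff 20); vs Delta: Gamma (payoff 15); vs Epsilon: Beta (payoff 19).
Player 2's best responses — vs Alpha: Epsilon (payoff 17); vs Beta: Beta (payoff 20); vs Gamma: Delta (payoff 16); vs Delta: Gamma (payoff 14); vs Epsilon: Epsilon (payoff 19).
Mutual best responses occur at (Gamma, Delta) and (Delta, Gamma); at each, neither player gains by switching.

(Gamma, Delta) and (Delta, Gamma)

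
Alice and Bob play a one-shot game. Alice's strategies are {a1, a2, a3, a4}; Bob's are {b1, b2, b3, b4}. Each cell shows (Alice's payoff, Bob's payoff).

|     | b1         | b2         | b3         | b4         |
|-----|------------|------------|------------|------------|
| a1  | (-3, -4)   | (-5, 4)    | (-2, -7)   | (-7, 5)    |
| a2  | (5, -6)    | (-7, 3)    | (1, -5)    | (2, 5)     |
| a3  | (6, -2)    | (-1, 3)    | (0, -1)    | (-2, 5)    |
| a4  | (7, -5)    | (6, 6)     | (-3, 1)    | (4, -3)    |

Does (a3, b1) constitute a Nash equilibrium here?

No

Holding Bob at b1: Alice gets 6 from a3 but could get 7 by switching to a4. Alice has a profitable deviation.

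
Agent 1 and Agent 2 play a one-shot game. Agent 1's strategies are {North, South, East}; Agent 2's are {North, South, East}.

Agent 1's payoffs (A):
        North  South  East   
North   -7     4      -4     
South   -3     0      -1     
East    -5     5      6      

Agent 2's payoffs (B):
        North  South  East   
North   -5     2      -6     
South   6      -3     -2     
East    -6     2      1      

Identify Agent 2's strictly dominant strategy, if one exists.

None

A strategy is strictly dominant if it gives Agent 2 a strictly higher payoff than every other strategy, against every choice by the opponent.
North is not dominant: against North, South gives 2 > -5.
South is not dominant: against South, North gives 6 > -3.
East is not dominant: against North, North gives -5 > -6.
No single strategy is best against every opponent action.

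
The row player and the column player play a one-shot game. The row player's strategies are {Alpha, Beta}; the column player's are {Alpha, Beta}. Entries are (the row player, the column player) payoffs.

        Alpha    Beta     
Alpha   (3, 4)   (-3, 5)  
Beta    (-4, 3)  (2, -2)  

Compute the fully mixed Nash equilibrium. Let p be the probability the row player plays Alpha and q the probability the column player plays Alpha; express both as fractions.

p = 5/6, q = 5/12

In a mixed NE each player is indifferent between their pure strategies, so the opponent's mix sets the indifference.
The column player indifferent between Alpha and Beta: p·4 + (1−p)·3 = p·5 + (1−p)·(-2) ⟹ 3 + 1p = (-2) + 7p ⟹ p = 5/6.
The row player indifferent between Alpha and Beta: q·3 + (1−q)·(-3) = q·(-4) + (1−q)·2 ⟹ (-3) + 6q = 2 + (-6)q ⟹ q = 5/12.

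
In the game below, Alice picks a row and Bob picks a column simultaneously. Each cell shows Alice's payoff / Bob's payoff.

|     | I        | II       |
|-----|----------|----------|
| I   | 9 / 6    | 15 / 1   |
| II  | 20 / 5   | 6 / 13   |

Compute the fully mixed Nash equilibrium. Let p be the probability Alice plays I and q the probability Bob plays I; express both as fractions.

p = 8/13, q = 9/20

In a mixed NE each player is indifferent between their pure strategies, so the opponent's mix sets the indifference.
Bob indifferent between I and II: p·6 + (1−p)·5 = p·1 + (1−p)·13 ⟹ 5 + 1p = 13 + (-12)p ⟹ p = 8/13.
Alice indifferent between I and II: q·9 + (1−q)·15 = q·20 + (1−q)·6 ⟹ 15 + (-6)q = 6 + 14q ⟹ q = 9/20.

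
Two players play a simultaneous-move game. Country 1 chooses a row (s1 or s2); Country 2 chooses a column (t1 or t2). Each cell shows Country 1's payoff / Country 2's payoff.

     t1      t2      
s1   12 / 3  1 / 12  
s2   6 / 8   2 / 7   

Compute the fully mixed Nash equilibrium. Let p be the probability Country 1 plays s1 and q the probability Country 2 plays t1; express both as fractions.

p = 1/10, q = 1/7

In a mixed NE each player is indifferent between their pure strategies, so the opponent's mix sets the indifference.
Country 2 indifferent between t1 and t2: p·3 + (1−p)·8 = p·12 + (1−p)·7 ⟹ 8 + (-5)p = 7 + 5p ⟹ p = 1/10.
Country 1 indifferent between s1 and s2: q·12 + (1−q)·1 = q·6 + (1−q)·2 ⟹ 1 + 11q = 2 + 4q ⟹ q = 1/7.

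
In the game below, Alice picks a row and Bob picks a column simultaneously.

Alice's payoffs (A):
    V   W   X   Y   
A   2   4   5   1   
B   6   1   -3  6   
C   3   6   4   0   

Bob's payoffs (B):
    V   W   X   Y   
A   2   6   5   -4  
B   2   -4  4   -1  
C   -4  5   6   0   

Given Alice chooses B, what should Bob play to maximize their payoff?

With Alice fixed at B, Bob's payoffs are: V → 2, W → -4, X → 4, Y → -1.
The maximum is 4, achieved by X.

X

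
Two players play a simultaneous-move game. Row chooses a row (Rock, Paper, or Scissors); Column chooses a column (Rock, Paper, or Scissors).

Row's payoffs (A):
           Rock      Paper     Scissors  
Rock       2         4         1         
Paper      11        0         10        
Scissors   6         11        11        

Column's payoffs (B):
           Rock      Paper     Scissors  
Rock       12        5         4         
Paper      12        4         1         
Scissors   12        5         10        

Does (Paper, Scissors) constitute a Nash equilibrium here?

No

Holding Column at Scissors: Row gets 10 from Paper but could get 11 by switching to Scissors. Row has a profitable deviation.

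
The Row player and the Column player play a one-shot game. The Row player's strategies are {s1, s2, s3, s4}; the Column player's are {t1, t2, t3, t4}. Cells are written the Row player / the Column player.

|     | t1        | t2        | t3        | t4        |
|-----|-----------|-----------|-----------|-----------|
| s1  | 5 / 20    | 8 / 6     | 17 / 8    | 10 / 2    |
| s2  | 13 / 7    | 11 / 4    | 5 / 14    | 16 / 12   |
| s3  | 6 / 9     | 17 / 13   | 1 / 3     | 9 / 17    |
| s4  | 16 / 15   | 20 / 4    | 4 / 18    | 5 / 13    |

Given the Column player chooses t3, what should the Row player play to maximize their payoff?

With the Column player fixed at t3, the Row player's payoffs are: s1 → 17, s2 → 5, s3 → 1, s4 → 4.
The maximum is 17, achieved by s1.

s1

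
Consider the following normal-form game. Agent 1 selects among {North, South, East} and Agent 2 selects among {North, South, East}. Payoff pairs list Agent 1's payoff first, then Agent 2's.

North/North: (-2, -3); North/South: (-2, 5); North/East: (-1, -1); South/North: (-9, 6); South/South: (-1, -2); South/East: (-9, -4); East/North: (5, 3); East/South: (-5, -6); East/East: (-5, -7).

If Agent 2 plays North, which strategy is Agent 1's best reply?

East

With Agent 2 fixed at North, Agent 1's payoffs are: North → -2, South → -9, East → 5.
The maximum is 5, achieved by East.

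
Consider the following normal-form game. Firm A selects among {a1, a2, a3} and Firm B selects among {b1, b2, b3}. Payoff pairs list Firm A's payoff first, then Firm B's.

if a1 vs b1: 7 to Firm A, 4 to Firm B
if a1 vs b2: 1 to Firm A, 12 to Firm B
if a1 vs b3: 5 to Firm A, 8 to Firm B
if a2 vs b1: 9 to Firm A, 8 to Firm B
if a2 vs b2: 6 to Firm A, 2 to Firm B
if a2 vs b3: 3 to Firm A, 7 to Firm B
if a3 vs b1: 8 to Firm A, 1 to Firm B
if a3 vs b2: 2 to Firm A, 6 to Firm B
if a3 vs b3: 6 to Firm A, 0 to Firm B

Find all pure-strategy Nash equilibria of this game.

(a2, b1)

A profile is a Nash equilibrium when each player is best-responding to the other.
Firm A's best responses — vs b1: a2 (payoff 9); vs b2: a2 (payoff 6); vs b3: a3 (payoff 6).
Firm B's best responses — vs a1: b2 (payoff 12); vs a2: b1 (payoff 8); vs a3: b2 (payoff 6).
The only mutual best response is (a2, b1); neither player gains by switching there.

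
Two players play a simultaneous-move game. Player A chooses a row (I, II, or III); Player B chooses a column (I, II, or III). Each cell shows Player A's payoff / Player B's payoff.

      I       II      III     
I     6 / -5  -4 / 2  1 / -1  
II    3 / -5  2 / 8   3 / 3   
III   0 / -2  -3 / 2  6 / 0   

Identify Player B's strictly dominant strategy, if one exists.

A strategy is strictly dominant if it gives Player B a strictly higher payoff than every other strategy, against every choice by the opponent.
II strictly dominates: vs I: 2 > each of {-5, -1}; vs II: 8 > each of {-5, 3}; vs III: 2 > each of {-2, 0}.

II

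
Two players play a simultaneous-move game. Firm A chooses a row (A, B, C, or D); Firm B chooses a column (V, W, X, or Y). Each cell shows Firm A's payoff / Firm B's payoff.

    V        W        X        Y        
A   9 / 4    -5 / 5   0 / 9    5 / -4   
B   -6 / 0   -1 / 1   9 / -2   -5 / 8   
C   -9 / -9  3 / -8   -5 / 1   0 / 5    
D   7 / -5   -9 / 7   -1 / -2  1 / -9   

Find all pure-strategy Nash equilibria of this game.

There is no pure-strategy Nash equilibrium

Check mutual best responses: a cell is a NE iff neither player can gain by unilaterally deviating.
Firm A's best responses — vs V: A (payoff 9); vs W: C (payoff 3); vs X: B (payoff 9); vs Y: A (payoff 5).
Firm B's best responses — vs A: X (payoff 9); vs B: Y (payoff 8); vs C: Y (payoff 5); vs D: W (payoff 7).
No cell has both players best-responding. For instance, Firm A's best reply to V is A, but against A Firm B prefers X over V.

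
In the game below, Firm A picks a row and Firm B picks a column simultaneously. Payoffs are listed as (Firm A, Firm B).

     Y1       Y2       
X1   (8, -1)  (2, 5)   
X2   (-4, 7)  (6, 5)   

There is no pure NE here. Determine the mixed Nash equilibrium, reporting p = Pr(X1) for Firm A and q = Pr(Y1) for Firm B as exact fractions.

Each player's mixing probability is pinned down by making the *other* player indifferent.
Firm B indifferent between Y1 and Y2: p·(-1) + (1−p)·7 = p·5 + (1−p)·5 ⟹ 7 + (-8)p = 5 + 0p ⟹ p = 1/4.
Firm A indifferent between X1 and X2: q·8 + (1−q)·2 = q·(-4) + (1−q)·6 ⟹ 2 + 6q = 6 + (-10)q ⟹ q = 1/4.

p = 1/4, q = 1/4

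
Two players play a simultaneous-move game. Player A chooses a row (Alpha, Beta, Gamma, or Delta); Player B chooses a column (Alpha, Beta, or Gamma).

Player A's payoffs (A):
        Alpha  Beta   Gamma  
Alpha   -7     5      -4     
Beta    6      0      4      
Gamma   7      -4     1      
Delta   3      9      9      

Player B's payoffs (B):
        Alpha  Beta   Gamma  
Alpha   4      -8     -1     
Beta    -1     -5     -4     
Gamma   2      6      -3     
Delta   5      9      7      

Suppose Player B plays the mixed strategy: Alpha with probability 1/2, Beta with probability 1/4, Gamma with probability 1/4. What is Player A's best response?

Delta

Compute Player A's expected payoff from each pure strategy against the given mix.
Alpha: (1/2)·(-7) + (1/4)·5 + (1/4)·(-4) = -13/4
Beta: (1/2)·6 + (1/4)·0 + (1/4)·4 = 4
Gamma: (1/2)·7 + (1/4)·(-4) + (1/4)·1 = 11/4
Delta: (1/2)·3 + (1/4)·9 + (1/4)·9 = 6
Highest expected payoff is 6, from Delta.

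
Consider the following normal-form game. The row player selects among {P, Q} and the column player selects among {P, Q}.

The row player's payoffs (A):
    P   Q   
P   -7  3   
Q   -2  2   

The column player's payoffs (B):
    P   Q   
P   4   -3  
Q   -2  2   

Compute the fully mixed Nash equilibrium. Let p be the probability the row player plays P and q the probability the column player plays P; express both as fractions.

p = 4/11, q = 1/6

Each player's mixing probability is pinned down by making the *other* player indifferent.
The column player indifferent between P and Q: p·4 + (1−p)·(-2) = p·(-3) + (1−p)·2 ⟹ (-2) + 6p = 2 + (-5)p ⟹ p = 4/11.
The row player indifferent between P and Q: q·(-7) + (1−q)·3 = q·(-2) + (1−q)·2 ⟹ 3 + (-10)q = 2 + (-4)q ⟹ q = 1/6.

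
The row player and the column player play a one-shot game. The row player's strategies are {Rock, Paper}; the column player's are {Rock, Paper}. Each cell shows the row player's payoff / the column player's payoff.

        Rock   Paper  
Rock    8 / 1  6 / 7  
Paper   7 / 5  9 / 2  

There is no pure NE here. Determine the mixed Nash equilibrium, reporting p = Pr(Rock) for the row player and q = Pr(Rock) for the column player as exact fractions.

p = 1/3, q = 3/4

Each player's mixing probability is pinned down by making the *other* player indifferent.
The column player indifferent between Rock and Paper: p·1 + (1−p)·5 = p·7 + (1−p)·2 ⟹ 5 + (-4)p = 2 + 5p ⟹ p = 1/3.
The row player indifferent between Rock and Paper: q·8 + (1−q)·6 = q·7 + (1−q)·9 ⟹ 6 + 2q = 9 + (-2)q ⟹ q = 3/4.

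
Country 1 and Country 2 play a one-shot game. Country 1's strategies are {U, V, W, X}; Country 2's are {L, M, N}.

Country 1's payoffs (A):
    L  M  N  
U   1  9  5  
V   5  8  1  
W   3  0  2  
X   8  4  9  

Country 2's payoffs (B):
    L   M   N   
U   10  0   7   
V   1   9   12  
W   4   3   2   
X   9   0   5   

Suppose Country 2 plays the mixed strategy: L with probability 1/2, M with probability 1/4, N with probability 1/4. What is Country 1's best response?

X

Country 1's best reply maximizes expected payoff against the mix.
U: (1/2)·1 + (1/4)·9 + (1/4)·5 = 4
V: (1/2)·5 + (1/4)·8 + (1/4)·1 = 19/4
W: (1/2)·3 + (1/4)·0 + (1/4)·2 = 2
X: (1/2)·8 + (1/4)·4 + (1/4)·9 = 29/4
Highest expected payoff is 29/4, from X.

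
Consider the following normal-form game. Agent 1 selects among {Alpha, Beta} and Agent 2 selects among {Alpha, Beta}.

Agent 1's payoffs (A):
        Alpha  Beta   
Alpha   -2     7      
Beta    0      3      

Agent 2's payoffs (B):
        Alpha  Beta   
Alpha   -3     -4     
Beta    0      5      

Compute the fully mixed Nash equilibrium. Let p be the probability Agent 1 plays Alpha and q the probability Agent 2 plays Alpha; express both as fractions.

p = 5/6, q = 2/3

In a mixed NE each player is indifferent between their pure strategies, so the opponent's mix sets the indifference.
Agent 2 indifferent between Alpha and Beta: p·(-3) + (1−p)·0 = p·(-4) + (1−p)·5 ⟹ 0 + (-3)p = 5 + (-9)p ⟹ p = 5/6.
Agent 1 indifferent between Alpha and Beta: q·(-2) + (1−q)·7 = q·0 + (1−q)·3 ⟹ 7 + (-9)q = 3 + (-3)q ⟹ q = 2/3.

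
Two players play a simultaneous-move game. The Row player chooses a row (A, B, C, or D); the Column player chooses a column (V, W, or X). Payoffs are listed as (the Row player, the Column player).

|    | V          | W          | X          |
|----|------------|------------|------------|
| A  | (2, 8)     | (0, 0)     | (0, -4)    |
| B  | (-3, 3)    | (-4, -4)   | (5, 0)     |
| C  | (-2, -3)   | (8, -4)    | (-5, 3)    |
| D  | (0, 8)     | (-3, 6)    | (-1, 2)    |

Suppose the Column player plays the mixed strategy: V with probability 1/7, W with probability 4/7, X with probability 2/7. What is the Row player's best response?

C

The Row player's best reply maximizes expected payoff against the mix.
A: (1/7)·2 + (4/7)·0 + (2/7)·0 = 2/7
B: (1/7)·(-3) + (4/7)·(-4) + (2/7)·5 = -9/7
C: (1/7)·(-2) + (4/7)·8 + (2/7)·(-5) = 20/7
D: (1/7)·0 + (4/7)·(-3) + (2/7)·(-1) = -2
Highest expected payoff is 20/7, from C.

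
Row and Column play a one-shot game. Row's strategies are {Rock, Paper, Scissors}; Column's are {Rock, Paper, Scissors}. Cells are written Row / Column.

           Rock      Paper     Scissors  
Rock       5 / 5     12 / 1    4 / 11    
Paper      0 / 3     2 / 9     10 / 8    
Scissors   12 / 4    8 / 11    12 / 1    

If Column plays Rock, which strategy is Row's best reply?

Scissors

With Column fixed at Rock, Row's payoffs are: Rock → 5, Paper → 0, Scissors → 12.
The maximum is 12, achieved by Scissors.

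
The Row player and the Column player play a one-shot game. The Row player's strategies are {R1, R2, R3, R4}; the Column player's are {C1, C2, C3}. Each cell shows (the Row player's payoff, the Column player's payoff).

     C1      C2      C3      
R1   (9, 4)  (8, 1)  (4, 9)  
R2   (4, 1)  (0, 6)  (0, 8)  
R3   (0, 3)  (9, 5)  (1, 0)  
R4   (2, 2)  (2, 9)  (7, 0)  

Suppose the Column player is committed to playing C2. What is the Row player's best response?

With the Column player fixed at C2, the Row player's payoffs are: R1 → 8, R2 → 0, R3 → 9, R4 → 2.
The maximum is 9, achieved by R3.

R3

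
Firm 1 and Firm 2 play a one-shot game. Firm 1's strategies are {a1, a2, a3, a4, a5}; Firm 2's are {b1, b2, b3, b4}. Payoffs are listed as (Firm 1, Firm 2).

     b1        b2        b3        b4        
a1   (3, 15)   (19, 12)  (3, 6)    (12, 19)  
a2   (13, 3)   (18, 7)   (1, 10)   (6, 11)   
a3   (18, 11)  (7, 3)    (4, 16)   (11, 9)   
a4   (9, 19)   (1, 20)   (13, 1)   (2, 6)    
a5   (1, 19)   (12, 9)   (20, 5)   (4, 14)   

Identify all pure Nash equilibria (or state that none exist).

(a1, b4)

A profile is a Nash equilibrium when each player is best-responding to the other.
Firm 1's best responses — vs b1: a3 (payoff 18); vs b2: a1 (payoff 19); vs b3: a5 (payoff 20); vs b4: a1 (payoff 12).
Firm 2's best responses — vs a1: b4 (payoff 19); vs a2: b4 (payoff 11); vs a3: b3 (payoff 16); vs a4: b2 (payoff 20); vs a5: b1 (payoff 19).
The only mutual best response is (a1, b4); neither player gains by switching there.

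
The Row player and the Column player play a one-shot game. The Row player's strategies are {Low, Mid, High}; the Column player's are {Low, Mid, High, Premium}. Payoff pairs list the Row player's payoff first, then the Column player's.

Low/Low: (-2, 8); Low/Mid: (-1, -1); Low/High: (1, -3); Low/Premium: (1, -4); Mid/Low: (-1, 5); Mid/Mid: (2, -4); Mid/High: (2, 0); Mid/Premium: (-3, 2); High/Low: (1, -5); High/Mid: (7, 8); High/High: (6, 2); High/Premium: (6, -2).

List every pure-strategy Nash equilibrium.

(High, Mid)

A profile is a Nash equilibrium when each player is best-responding to the other.
The Row player's best responses — vs Low: High (payoff 1); vs Mid: High (payoff 7); vs High: High (payoff 6); vs Premium: High (payoff 6).
The Column player's best responses — vs Low: Low (payoff 8); vs Mid: Low (payoff 5); vs High: Mid (payoff 8).
The only mutual best response is (High, Mid); neither player gains by switching there.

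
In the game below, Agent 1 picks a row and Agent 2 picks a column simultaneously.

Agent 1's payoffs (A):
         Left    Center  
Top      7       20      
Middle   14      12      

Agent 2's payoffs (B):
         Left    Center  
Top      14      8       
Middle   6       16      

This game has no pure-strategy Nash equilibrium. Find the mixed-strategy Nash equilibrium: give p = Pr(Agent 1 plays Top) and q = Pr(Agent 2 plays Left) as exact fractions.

p = 5/8, q = 8/15

In a mixed NE each player is indifferent between their pure strategies, so the opponent's mix sets the indifference.
Agent 2 indifferent between Left and Center: p·14 + (1−p)·6 = p·8 + (1−p)·16 ⟹ 6 + 8p = 16 + (-8)p ⟹ p = 5/8.
Agent 1 indifferent between Top and Middle: q·7 + (1−q)·20 = q·14 + (1−q)·12 ⟹ 20 + (-13)q = 12 + 2q ⟹ q = 8/15.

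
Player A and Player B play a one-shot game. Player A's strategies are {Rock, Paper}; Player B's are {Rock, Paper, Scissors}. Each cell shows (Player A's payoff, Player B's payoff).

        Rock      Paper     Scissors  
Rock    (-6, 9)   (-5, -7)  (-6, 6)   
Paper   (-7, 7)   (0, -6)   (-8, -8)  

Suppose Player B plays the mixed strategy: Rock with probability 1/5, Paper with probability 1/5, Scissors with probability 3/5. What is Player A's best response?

Rock

Compute Player A's expected payoff from each pure strategy against the given mix.
Rock: (1/5)·(-6) + (1/5)·(-5) + (3/5)·(-6) = -29/5
Paper: (1/5)·(-7) + (1/5)·0 + (3/5)·(-8) = -31/5
Highest expected payoff is -29/5, from Rock.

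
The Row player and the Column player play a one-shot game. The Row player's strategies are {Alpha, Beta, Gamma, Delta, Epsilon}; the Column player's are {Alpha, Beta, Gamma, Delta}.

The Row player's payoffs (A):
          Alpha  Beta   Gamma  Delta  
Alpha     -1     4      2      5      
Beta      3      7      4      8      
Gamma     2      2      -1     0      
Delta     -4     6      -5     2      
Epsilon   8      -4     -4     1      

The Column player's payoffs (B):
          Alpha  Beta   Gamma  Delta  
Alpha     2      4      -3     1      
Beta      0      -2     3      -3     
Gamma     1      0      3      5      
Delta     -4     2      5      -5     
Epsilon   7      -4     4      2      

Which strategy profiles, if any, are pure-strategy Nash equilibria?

(Beta, Gamma) and (Epsilon, Alpha)

Find each player's best response to every opponent strategy; NE are the intersections.
The Row player's best responses — vs Alpha: Epsilon (payoff 8); vs Beta: Beta (payoff 7); vs Gamma: Beta (payoff 4); vs Delta: Beta (payoff 8).
The Column player's best responses — vs Alpha: Beta (payoff 4); vs Beta: Gamma (payoff 3); vs Gamma: Delta (payoff 5); vs Delta: Gamma (payoff 5); vs Epsilon: Alpha (payoff 7).
Mutual best responses occur at (Beta, Gamma) and (Epsilon, Alpha); at each, neither player gains by switching.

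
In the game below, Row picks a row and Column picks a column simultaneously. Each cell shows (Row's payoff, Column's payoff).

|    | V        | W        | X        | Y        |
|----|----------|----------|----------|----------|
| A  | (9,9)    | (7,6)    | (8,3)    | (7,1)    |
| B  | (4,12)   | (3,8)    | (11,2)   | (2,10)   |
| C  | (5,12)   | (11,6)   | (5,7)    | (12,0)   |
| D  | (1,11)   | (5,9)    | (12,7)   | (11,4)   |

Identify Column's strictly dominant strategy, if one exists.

V

Check whether one of Column's strategies beats all alternatives regardless of what the opponent does.
V strictly dominates: vs A: 9 > each of {6, 3, 1}; vs B: 12 > each of {8, 2, 10}; vs C: 12 > each of {6, 7, 0}; vs D: 11 > each of {9, 7, 4}.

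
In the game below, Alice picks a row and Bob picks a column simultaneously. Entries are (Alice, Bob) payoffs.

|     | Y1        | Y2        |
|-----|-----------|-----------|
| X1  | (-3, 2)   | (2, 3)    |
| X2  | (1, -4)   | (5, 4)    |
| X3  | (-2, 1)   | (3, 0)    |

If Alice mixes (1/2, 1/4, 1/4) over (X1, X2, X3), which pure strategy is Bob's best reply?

Bob's best reply maximizes expected payoff against the mix.
Y1: (1/2)·2 + (1/4)·(-4) + (1/4)·1 = 1/4
Y2: (1/2)·3 + (1/4)·4 + (1/4)·0 = 5/2
Highest expected payoff is 5/2, from Y2.

Y2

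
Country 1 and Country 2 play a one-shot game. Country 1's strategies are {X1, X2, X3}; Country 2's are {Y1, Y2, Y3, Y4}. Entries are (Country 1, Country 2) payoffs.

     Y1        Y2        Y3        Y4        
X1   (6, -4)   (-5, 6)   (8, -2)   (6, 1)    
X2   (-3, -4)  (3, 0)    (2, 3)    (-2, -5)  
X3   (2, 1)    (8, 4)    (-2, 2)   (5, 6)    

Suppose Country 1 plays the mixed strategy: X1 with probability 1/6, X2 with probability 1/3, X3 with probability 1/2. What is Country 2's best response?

Y2

Compute Country 2's expected payoff from each pure strategy against the given mix.
Y1: (1/6)·(-4) + (1/3)·(-4) + (1/2)·1 = -3/2
Y2: (1/6)·6 + (1/3)·0 + (1/2)·4 = 3
Y3: (1/6)·(-2) + (1/3)·3 + (1/2)·2 = 5/3
Y4: (1/6)·1 + (1/3)·(-5) + (1/2)·6 = 3/2
Highest expected payoff is 3, from Y2.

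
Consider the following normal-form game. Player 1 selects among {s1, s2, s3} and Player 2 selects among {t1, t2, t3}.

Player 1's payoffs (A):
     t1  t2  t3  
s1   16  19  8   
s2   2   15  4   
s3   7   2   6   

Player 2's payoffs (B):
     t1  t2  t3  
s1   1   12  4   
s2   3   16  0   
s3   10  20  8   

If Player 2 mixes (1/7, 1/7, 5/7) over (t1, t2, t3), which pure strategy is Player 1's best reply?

Compute Player 1's expected payoff from each pure strategy against the given mix.
s1: (1/7)·16 + (1/7)·19 + (5/7)·8 = 75/7
s2: (1/7)·2 + (1/7)·15 + (5/7)·4 = 37/7
s3: (1/7)·7 + (1/7)·2 + (5/7)·6 = 39/7
Highest expected payoff is 75/7, from s1.

s1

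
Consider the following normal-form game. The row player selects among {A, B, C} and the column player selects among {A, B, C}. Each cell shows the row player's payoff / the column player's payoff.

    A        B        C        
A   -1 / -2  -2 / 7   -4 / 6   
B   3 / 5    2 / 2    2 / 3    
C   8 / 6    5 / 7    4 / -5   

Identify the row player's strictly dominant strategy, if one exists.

C

A strategy is strictly dominant if it gives the row player a strictly higher payoff than every other strategy, against every choice by the opponent.
C strictly dominates: vs A: 8 > each of {-1, 3}; vs B: 5 > each of {-2, 2}; vs C: 4 > each of {-4, 2}.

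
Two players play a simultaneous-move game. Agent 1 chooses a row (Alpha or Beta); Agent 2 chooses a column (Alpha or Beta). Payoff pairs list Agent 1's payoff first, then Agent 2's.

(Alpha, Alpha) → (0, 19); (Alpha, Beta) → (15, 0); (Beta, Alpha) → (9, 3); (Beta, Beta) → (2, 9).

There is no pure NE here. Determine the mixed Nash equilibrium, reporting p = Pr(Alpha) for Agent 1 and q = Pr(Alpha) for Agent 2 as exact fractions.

Each player's mixing probability is pinned down by making the *other* player indifferent.
Agent 2 indifferent between Alpha and Beta: p·19 + (1−p)·3 = p·0 + (1−p)·9 ⟹ 3 + 16p = 9 + (-9)p ⟹ p = 6/25.
Agent 1 indifferent between Alpha and Beta: q·0 + (1−q)·15 = q·9 + (1−q)·2 ⟹ 15 + (-15)q = 2 + 7q ⟹ q = 13/22.

p = 6/25, q = 13/22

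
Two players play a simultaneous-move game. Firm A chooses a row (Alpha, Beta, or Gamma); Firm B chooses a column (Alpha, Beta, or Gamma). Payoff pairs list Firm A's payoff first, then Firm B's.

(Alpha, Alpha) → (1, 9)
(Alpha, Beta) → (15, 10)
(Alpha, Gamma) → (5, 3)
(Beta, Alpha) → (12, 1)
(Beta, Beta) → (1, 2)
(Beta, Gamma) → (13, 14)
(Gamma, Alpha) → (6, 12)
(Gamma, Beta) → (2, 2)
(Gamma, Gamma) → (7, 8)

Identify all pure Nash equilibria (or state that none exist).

Check mutual best responses: a cell is a NE iff neither player can gain by unilaterally deviating.
Firm A's best responses — vs Alpha: Beta (payoff 12); vs Beta: Alpha (payoff 15); vs Gamma: Beta (payoff 13).
Firm B's best responses — vs Alpha: Beta (payoff 10); vs Beta: Gamma (payoff 14); vs Gamma: Alpha (payoff 12).
Mutual best responses occur at (Alpha, Beta) and (Beta, Gamma); at each, neither player gains by switching.

(Alpha, Beta) and (Beta, Gamma)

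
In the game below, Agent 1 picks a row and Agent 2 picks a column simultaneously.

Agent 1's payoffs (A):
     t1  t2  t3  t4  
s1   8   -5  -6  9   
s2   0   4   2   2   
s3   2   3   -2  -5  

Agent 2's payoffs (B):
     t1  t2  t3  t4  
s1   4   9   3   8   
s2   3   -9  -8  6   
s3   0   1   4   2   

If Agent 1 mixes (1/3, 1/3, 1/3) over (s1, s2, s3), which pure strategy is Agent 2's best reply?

t4

Compute Agent 2's expected payoff from each pure strategy against the given mix.
t1: (1/3)·4 + (1/3)·3 + (1/3)·0 = 7/3
t2: (1/3)·9 + (1/3)·(-9) + (1/3)·1 = 1/3
t3: (1/3)·3 + (1/3)·(-8) + (1/3)·4 = -1/3
t4: (1/3)·8 + (1/3)·6 + (1/3)·2 = 16/3
Highest expected payoff is 16/3, from t4.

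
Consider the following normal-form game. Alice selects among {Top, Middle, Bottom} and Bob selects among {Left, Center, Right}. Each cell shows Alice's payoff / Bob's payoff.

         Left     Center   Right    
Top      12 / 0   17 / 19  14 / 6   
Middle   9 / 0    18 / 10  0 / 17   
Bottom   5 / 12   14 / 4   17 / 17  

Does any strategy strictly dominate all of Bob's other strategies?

No strictly dominant strategy

A strategy is strictly dominant if it gives Bob a strictly higher payoff than every other strategy, against every choice by the opponent.
Left is not dominant: against Top, Center gives 19 > 0.
Center is not dominant: against Middle, Right gives 17 > 10.
Right is not dominant: against Top, Center gives 19 > 6.
No single strategy is best against every opponent action.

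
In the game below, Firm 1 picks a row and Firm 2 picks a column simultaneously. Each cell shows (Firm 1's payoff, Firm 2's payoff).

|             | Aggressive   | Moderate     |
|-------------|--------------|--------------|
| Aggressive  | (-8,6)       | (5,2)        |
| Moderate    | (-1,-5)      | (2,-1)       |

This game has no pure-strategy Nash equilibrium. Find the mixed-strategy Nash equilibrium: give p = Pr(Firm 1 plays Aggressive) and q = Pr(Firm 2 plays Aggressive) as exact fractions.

p = 1/2, q = 3/10

Each player's mixing probability is pinned down by making the *other* player indifferent.
Firm 2 indifferent between Aggressive and Moderate: p·6 + (1−p)·(-5) = p·2 + (1−p)·(-1) ⟹ (-5) + 11p = (-1) + 3p ⟹ p = 1/2.
Firm 1 indifferent between Aggressive and Moderate: q·(-8) + (1−q)·5 = q·(-1) + (1−q)·2 ⟹ 5 + (-13)q = 2 + (-3)q ⟹ q = 3/10.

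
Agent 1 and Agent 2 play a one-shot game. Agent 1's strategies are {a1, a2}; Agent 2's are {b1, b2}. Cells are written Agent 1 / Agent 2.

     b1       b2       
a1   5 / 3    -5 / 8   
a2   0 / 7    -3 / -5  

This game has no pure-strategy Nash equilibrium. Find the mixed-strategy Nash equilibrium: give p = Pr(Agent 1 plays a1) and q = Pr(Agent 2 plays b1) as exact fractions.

p = 12/17, q = 2/7

Each player's mixing probability is pinned down by making the *other* player indifferent.
Agent 2 indifferent between b1 and b2: p·3 + (1−p)·7 = p·8 + (1−p)·(-5) ⟹ 7 + (-4)p = (-5) + 13p ⟹ p = 12/17.
Agent 1 indifferent between a1 and a2: q·5 + (1−q)·(-5) = q·0 + (1−q)·(-3) ⟹ (-5) + 10q = (-3) + 3q ⟹ q = 2/7.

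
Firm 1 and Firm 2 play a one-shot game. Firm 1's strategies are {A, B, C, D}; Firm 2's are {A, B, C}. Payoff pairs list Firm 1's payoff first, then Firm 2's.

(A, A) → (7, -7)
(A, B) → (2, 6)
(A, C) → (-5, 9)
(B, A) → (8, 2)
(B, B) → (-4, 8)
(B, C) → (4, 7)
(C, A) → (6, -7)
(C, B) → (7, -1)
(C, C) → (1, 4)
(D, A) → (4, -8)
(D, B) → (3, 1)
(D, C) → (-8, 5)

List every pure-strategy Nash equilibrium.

No pure-strategy Nash equilibrium

A profile is a Nash equilibrium when each player is best-responding to the other.
Firm 1's best responses — vs A: B (payoff 8); vs B: C (payoff 7); vs C: B (payoff 4).
Firm 2's best responses — vs A: C (payoff 9); vs B: B (payoff 8); vs C: C (payoff 4); vs D: C (payoff 5).
No cell has both players best-responding. For instance, Firm 1's best reply to A is B, but against B Firm 2 prefers B over A.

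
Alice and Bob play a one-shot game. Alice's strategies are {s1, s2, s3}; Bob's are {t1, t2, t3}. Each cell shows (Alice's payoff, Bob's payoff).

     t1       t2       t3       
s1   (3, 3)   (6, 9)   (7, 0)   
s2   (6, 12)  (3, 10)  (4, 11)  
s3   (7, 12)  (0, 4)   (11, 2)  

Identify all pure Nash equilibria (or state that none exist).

Find each player's best response to every opponent strategy; NE are the intersections.
Alice's best responses — vs t1: s3 (payoff 7); vs t2: s1 (payoff 6); vs t3: s3 (payoff 11).
Bob's best responses — vs s1: t2 (payoff 9); vs s2: t1 (payoff 12); vs s3: t1 (payoff 12).
Mutual best responses occur at (s1, t2) and (s3, t1); at each, neither player gains by switching.

(s1, t2) and (s3, t1)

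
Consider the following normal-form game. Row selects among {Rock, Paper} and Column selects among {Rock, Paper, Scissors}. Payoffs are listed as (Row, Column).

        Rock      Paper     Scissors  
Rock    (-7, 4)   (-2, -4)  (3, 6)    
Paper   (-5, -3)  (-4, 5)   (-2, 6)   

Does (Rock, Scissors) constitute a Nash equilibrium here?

Holding Column at Scissors: Row gets 3 from Rock, versus -2 from Paper. No profitable deviation for Row.
Holding Row at Rock: Column gets 6 from Scissors, versus 4 from Rock, -4 from Paper. No profitable deviation for Column either.

Yes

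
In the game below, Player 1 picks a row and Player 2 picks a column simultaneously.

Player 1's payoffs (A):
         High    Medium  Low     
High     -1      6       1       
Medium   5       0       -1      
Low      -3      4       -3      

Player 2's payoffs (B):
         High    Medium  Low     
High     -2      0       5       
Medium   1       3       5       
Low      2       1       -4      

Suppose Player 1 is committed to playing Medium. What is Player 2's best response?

Low

With Player 1 fixed at Medium, Player 2's payoffs are: High → 1, Medium → 3, Low → 5.
The maximum is 5, achieved by Low.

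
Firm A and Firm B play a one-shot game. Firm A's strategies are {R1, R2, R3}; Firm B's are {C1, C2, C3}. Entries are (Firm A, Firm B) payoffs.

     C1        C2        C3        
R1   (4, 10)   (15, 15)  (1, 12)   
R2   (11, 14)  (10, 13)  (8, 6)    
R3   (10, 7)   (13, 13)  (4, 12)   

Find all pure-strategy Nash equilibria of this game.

Find each player's best response to every opponent strategy; NE are the intersections.
Firm A's best responses — vs C1: R2 (payoff 11); vs C2: R1 (payoff 15); vs C3: R2 (payoff 8).
Firm B's best responses — vs R1: C2 (payoff 15); vs R2: C1 (payoff 14); vs R3: C2 (payoff 13).
Mutual best responses occur at (R1, C2) and (R2, C1); at each, neither player gains by switching.

(R1, C2) and (R2, C1)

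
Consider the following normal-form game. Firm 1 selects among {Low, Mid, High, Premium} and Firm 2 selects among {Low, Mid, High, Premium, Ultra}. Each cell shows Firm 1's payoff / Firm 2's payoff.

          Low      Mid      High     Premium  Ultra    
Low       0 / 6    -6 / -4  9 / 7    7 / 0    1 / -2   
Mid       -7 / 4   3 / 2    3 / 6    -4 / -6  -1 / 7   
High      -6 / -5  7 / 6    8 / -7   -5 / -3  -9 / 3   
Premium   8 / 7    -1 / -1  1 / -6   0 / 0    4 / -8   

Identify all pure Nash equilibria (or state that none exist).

(Low, High), (High, Mid), and (Premium, Low)

Find each player's best response to every opponent strategy; NE are the intersections.
Firm 1's best responses — vs Low: Premium (payoff 8); vs Mid: High (payoff 7); vs High: Low (payoff 9); vs Premium: Low (payoff 7); vs Ultra: Premium (payoff 4).
Firm 2's best responses — vs Low: High (payoff 7); vs Mid: Ultra (payoff 7); vs High: Mid (payoff 6); vs Premium: Low (payoff 7).
Mutual best responses occur at (Low, High), (High, Mid), and (Premium, Low); at each, neither player gains by switching.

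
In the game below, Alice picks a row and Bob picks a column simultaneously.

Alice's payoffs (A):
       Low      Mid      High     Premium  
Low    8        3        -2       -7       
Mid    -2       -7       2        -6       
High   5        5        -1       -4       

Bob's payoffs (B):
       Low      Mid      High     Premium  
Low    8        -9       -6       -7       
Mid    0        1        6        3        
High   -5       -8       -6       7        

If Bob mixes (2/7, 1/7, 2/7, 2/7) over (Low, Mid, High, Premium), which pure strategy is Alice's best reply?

Alice's best reply maximizes expected payoff against the mix.
Low: (2/7)·8 + (1/7)·3 + (2/7)·(-2) + (2/7)·(-7) = 1/7
Mid: (2/7)·(-2) + (1/7)·(-7) + (2/7)·2 + (2/7)·(-6) = -19/7
High: (2/7)·5 + (1/7)·5 + (2/7)·(-1) + (2/7)·(-4) = 5/7
Highest expected payoff is 5/7, from High.

High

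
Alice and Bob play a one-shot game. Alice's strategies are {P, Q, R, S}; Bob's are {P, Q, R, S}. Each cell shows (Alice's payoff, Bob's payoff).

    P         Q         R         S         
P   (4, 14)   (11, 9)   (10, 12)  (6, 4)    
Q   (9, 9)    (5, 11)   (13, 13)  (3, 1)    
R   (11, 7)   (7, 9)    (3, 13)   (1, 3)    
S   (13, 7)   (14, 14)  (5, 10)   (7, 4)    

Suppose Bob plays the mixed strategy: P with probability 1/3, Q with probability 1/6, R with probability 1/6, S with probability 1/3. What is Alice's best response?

S

Compute Alice's expected payoff from each pure strategy against the given mix.
P: (1/3)·4 + (1/6)·11 + (1/6)·10 + (1/3)·6 = 41/6
Q: (1/3)·9 + (1/6)·5 + (1/6)·13 + (1/3)·3 = 7
R: (1/3)·11 + (1/6)·7 + (1/6)·3 + (1/3)·1 = 17/3
S: (1/3)·13 + (1/6)·14 + (1/6)·5 + (1/3)·7 = 59/6
Highest expected payoff is 59/6, from S.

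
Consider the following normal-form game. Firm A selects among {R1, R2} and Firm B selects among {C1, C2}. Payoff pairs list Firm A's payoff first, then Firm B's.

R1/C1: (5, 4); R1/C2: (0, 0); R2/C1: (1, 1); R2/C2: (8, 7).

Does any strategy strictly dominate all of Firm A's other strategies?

Check whether one of Firm A's strategies beats all alternatives regardless of what the opponent does.
R1 is not dominant: against C2, R2 gives 8 > 0.
R2 is not dominant: against C1, R1 gives 5 > 1.
No single strategy is best against every opponent action.

No strictly dominant strategy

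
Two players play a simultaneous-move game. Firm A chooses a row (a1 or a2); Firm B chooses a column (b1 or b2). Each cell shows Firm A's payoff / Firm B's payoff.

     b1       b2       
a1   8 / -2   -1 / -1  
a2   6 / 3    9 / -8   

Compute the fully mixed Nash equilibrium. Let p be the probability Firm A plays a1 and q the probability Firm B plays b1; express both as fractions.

p = 11/12, q = 5/6

In a mixed NE each player is indifferent between their pure strategies, so the opponent's mix sets the indifference.
Firm B indifferent between b1 and b2: p·(-2) + (1−p)·3 = p·(-1) + (1−p)·(-8) ⟹ 3 + (-5)p = (-8) + 7p ⟹ p = 11/12.
Firm A indifferent between a1 and a2: q·8 + (1−q)·(-1) = q·6 + (1−q)·9 ⟹ (-1) + 9q = 9 + (-3)q ⟹ q = 5/6.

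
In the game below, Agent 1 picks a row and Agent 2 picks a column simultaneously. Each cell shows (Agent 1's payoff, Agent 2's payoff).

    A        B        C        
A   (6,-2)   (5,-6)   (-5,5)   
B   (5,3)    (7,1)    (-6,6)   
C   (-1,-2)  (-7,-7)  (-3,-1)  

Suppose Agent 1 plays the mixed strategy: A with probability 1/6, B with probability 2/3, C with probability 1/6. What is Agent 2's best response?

C

Agent 2's best reply maximizes expected payoff against the mix.
A: (1/6)·(-2) + (2/3)·3 + (1/6)·(-2) = 4/3
B: (1/6)·(-6) + (2/3)·1 + (1/6)·(-7) = -3/2
C: (1/6)·5 + (2/3)·6 + (1/6)·(-1) = 14/3
Highest expected payoff is 14/3, from C.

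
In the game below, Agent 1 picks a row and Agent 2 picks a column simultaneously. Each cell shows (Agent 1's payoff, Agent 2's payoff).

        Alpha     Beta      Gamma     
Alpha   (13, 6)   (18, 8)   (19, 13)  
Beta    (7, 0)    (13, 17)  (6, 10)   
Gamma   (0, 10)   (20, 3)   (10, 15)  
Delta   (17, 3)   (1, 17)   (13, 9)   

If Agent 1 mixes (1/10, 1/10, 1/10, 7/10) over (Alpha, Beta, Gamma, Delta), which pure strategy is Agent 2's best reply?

Agent 2's best reply maximizes expected payoff against the mix.
Alpha: (1/10)·6 + (1/10)·0 + (1/10)·10 + (7/10)·3 = 37/10
Beta: (1/10)·8 + (1/10)·17 + (1/10)·3 + (7/10)·17 = 147/10
Gamma: (1/10)·13 + (1/10)·10 + (1/10)·15 + (7/10)·9 = 101/10
Highest expected payoff is 147/10, from Beta.

Beta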